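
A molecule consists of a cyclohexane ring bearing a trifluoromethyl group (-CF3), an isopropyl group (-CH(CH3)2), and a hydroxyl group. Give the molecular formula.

Atom tally by fragment:
  cyclohexane ring core → C:6 H:12
  (− 3 ring H displaced by substituents)
  + CF3 → C:1 F:3
  + CH(CH3)2 → C:3 H:7
  + OH → O:1 H:1
Element totals:
  C: 10
  H: 17
  F: 3
  O: 1

C10H17F3O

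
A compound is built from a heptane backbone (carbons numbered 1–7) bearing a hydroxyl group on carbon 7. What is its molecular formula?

Atom tally by fragment:
  CH3 → C:1 H:3
  CH2 → C:1 H:2
  CH2 → C:1 H:2
  CH2 → C:1 H:2
  CH2 → C:1 H:2
  CH2 → C:1 H:2
  CH2OH → C:1 H:3 O:1
Element totals:
  C: 7
  H: 16
  O: 1

C7H16O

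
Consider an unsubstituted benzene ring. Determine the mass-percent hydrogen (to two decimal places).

Atom tally by fragment:
  benzene ring core → C:6 H:6
Element totals:
  C: 6
  H: 6
Molecular formula: C6H6.
Molar mass = 78.114 g/mol.
Mass from H: 6 × 1.008 = 6.048 g/mol.
%H = 6.048 / 78.114 × 100 = 7.74%.

7.74%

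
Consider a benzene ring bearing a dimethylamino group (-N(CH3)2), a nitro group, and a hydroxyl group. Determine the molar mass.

182.18 g/mol

Atom tally by fragment:
  benzene ring core → C:6 H:6
  (− 3 ring H displaced by substituents)
  + N(CH3)2 → N:1 C:2 H:6
  + NO2 → N:1 O:2
  + OH → O:1 H:1
Element totals:
  C: 8
  H: 10
  N: 2
  O: 3
Molecular formula: C8H10N2O3.
  M = 8(12.011) + 10(1.008) + 2(14.007) + 3(15.999)
    = 96.088 + 10.080 + 28.014 + 47.997 = 182.179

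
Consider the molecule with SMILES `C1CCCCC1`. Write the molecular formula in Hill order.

Atom tally by fragment:
  cyclohexane ring core → C:6 H:12
Element totals:
  C: 6
  H: 12

C6H12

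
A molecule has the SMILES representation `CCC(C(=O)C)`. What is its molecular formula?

Atom tally by fragment:
  CH3 → C:1 H:3
  CH2 → C:1 H:2
  CH2COCH3 → C:3 H:5 O:1
Element totals:
  C: 5
  H: 10
  O: 1

C5H10O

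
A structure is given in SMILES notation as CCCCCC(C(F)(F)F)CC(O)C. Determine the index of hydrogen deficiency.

Atom tally by fragment:
  CH3 → C:1 H:3
  CH2 → C:1 H:2
  CH2 → C:1 H:2
  CH2 → C:1 H:2
  CH2 → C:1 H:2
  CH(CF3) → C:2 H:1 F:3
  CH2 → C:1 H:2
  CH(OH) → C:1 H:2 O:1
  CH3 → C:1 H:3
Element totals:
  C: 10
  H: 19
  F: 3
  O: 1
Molecular formula: C10H19F3O.
DoU = (2C + 2 + N − H − X) / 2 = (2·10 + 2 + 0 − 19 − 3) / 2 = 0.

0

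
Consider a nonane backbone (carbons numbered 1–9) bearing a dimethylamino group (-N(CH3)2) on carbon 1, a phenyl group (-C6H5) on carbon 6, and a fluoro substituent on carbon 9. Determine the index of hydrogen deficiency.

4

Atom tally by fragment:
  (CH3)2NCH2 → C:3 H:8 N:1
  CH2 → C:1 H:2
  CH2 → C:1 H:2
  CH2 → C:1 H:2
  CH2 → C:1 H:2
  CH(C6H5) → C:7 H:6
  CH2 → C:1 H:2
  CH2 → C:1 H:2
  CH2F → C:1 H:2 F:1
Element totals:
  C: 17
  H: 28
  F: 1
  N: 1
Molecular formula: C17H28FN.
DoU = (2C + 2 + N − H − X) / 2 = (2·17 + 2 + 1 − 28 − 1) / 2 = 4.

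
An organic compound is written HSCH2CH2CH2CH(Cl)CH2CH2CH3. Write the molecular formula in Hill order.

C7H15ClS

Atom tally by fragment:
  HSCH2 → C:1 H:3 S:1
  CH2 → C:1 H:2
  CH2 → C:1 H:2
  CH(Cl) → C:1 H:1 Cl:1
  CH2 → C:1 H:2
  CH2 → C:1 H:2
  CH3 → C:1 H:3
Element totals:
  C: 7
  H: 15
  Cl: 1
  S: 1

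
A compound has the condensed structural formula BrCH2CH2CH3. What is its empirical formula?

Element totals:
  C: 3
  H: 7
  Br: 1
Molecular formula: C3H7Br.
gcd of subscripts (1, 3, 7) = 1, so the empirical formula equals the molecular formula.

C3H7Br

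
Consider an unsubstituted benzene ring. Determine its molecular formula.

C6H6

Atom tally by fragment:
  benzene ring core → C:6 H:6
Element totals:
  C: 6
  H: 6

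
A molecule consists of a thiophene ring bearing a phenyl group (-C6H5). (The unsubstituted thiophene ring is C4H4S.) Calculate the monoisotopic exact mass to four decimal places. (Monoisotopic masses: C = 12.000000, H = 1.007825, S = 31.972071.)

160.0347

Atom tally by fragment:
  thiophene ring core → C:4 H:4 S:1
  (− 1 ring H displaced by substituents)
  + C6H5 → C:6 H:5
Element totals:
  C: 10
  H: 8
  S: 1
Molecular formula: C10H8S.
  M = 10(12.0) + 8(1.007825) + 31.972071
    = 120.000000 + 8.062600 + 31.972071 = 160.034671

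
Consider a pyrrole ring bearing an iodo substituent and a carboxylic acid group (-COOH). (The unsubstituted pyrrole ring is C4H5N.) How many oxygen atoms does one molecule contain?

Atom tally by fragment:
  pyrrole ring core → C:4 H:5 N:1
  (− 2 ring H displaced by substituents)
  + I → I:1
  + COOH → C:1 H:1 O:2
Element totals:
  C: 5
  H: 4
  I: 1
  N: 1
  O: 2

2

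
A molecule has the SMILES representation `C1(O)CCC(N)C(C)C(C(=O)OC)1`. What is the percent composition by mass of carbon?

57.73%

Atom tally by fragment:
  cyclohexane ring core → C:6 H:12
  (− 4 ring H displaced by substituents)
  + OH → O:1 H:1
  + NH2 → N:1 H:2
  + CH3 → C:1 H:3
  + COOCH3 → C:2 H:3 O:2
Element totals:
  C: 9
  H: 17
  N: 1
  O: 3
Molecular formula: C9H17NO3.
Molar mass = 187.239 g/mol.
Mass from C: 9 × 12.011 = 108.099 g/mol.
%C = 108.099 / 187.239 × 100 = 57.73%.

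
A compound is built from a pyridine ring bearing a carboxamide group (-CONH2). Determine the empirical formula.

Atom tally by fragment:
  pyridine ring core → C:5 H:5 N:1
  (− 1 ring H displaced by substituents)
  + CONH2 → C:1 H:2 O:1 N:1
Element totals:
  C: 6
  H: 6
  N: 2
  O: 1
Molecular formula: C6H6N2O.
gcd of subscripts (6, 6, 2, 1) = 1, so the empirical formula equals the molecular formula.

C6H6N2O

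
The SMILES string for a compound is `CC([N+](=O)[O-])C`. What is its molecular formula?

C3H7NO2

Atom tally by fragment:
  CH3 → C:1 H:3
  CH(NO2) → C:1 H:1 N:1 O:2
  CH3 → C:1 H:3
Element totals:
  C: 3
  H: 7
  N: 1
  O: 2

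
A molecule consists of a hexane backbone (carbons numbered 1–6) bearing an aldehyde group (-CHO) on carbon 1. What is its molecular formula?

Atom tally by fragment:
  OHCCH2 → C:2 H:3 O:1
  CH2 → C:1 H:2
  CH2 → C:1 H:2
  CH2 → C:1 H:2
  CH2 → C:1 H:2
  CH3 → C:1 H:3
Element totals:
  C: 7
  H: 14
  O: 1

C7H14O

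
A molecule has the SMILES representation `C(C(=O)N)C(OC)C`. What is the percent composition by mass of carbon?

51.26%

Atom tally by fragment:
  H2NOCCH2 → C:2 H:4 O:1 N:1
  CH(OCH3) → C:2 H:4 O:1
  CH3 → C:1 H:3
Element totals:
  C: 5
  H: 11
  N: 1
  O: 2
Molecular formula: C5H11NO2.
Molar mass = 117.148 g/mol.
Mass from C: 5 × 12.011 = 60.055 g/mol.
%C = 60.055 / 117.148 × 100 = 51.26%.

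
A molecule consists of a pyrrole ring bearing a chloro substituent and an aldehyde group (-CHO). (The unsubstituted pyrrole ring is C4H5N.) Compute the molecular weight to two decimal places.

129.54 g/mol

Atom tally by fragment:
  pyrrole ring core → C:4 H:5 N:1
  (− 2 ring H displaced by substituents)
  + Cl → Cl:1
  + CHO → C:1 H:1 O:1
Element totals:
  C: 5
  H: 4
  Cl: 1
  N: 1
  O: 1
Molecular formula: C5H4ClNO.
  M = 5(12.011) + 4(1.008) + 35.45 + 14.007 + 15.999
    = 60.055 + 4.032 + 35.450 + 14.007 + 15.999 = 129.543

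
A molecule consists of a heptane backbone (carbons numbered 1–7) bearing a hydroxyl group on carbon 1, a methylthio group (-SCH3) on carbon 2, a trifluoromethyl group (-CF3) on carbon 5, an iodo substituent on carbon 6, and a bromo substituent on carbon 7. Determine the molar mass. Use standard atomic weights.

435.08 g/mol

Atom tally by fragment:
  HOCH2 → C:1 H:3 O:1
  CH(SCH3) → C:2 H:4 S:1
  CH2 → C:1 H:2
  CH2 → C:1 H:2
  CH(CF3) → C:2 H:1 F:3
  CH(I) → C:1 H:1 I:1
  CH2Br → C:1 H:2 Br:1
Element totals:
  C: 9
  H: 15
  Br: 1
  F: 3
  I: 1
  O: 1
  S: 1
Molecular formula: C9H15BrF3IOS.
  M = 9(12.011) + 15(1.008) + 79.904 + 3(18.998) + 126.904 + 15.999 + 32.06
    = 108.099 + 15.120 + 79.904 + 56.994 + 126.904 + 15.999 + 32.060 = 435.080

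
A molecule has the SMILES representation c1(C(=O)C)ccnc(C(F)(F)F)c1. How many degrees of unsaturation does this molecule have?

5

Atom tally by fragment:
  pyridine ring core → C:5 H:5 N:1
  (− 2 ring H displaced by substituents)
  + COCH3 → C:2 H:3 O:1
  + CF3 → C:1 F:3
Element totals:
  C: 8
  H: 6
  F: 3
  N: 1
  O: 1
Molecular formula: C8H6F3NO.
DoU = (2C + 2 + N − H − X) / 2 = (2·8 + 2 + 1 − 6 − 3) / 2 = 5.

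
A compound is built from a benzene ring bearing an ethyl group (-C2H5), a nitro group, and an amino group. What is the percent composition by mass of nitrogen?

Atom tally by fragment:
  benzene ring core → C:6 H:6
  (− 3 ring H displaced by substituents)
  + C2H5 → C:2 H:5
  + NO2 → N:1 O:2
  + NH2 → N:1 H:2
Element totals:
  C: 8
  H: 10
  N: 2
  O: 2
Molecular formula: C8H10N2O2.
Molar mass = 166.180 g/mol.
Mass from N: 2 × 14.007 = 28.014 g/mol.
%N = 28.014 / 166.180 × 100 = 16.86%.

16.86%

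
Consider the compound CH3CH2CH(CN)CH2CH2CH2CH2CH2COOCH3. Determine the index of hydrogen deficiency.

3

Element totals:
  C: 11
  H: 19
  N: 1
  O: 2
Molecular formula: C11H19NO2.
DoU = (2C + 2 + N − H − X) / 2 = (2·11 + 2 + 1 − 19 − 0) / 2 = 3.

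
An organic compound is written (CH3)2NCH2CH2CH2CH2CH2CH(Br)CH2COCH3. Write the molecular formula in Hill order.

Element totals:
  C: 11
  H: 22
  Br: 1
  N: 1
  O: 1

C11H22BrNO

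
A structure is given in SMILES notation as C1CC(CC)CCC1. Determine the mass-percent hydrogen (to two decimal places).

Atom tally by fragment:
  cyclohexane ring core → C:6 H:12
  (− 1 ring H displaced by substituents)
  + C2H5 → C:2 H:5
Element totals:
  C: 8
  H: 16
Molecular formula: C8H16.
Molar mass = 112.216 g/mol.
Mass from H: 16 × 1.008 = 16.128 g/mol.
%H = 16.128 / 112.216 × 100 = 14.37%.

14.37%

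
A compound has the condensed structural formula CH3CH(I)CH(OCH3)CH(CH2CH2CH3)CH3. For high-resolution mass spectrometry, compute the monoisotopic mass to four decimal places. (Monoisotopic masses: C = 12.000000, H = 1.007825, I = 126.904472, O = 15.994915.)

Atom tally by fragment:
  CH3 → C:1 H:3
  CH(I) → C:1 H:1 I:1
  CH(OCH3) → C:2 H:4 O:1
  CH(CH2CH2CH3) → C:4 H:8
  CH3 → C:1 H:3
Element totals:
  C: 9
  H: 19
  I: 1
  O: 1
Molecular formula: C9H19IO.
  M = 9(12.0) + 19(1.007825) + 126.904472 + 15.994915
    = 108.000000 + 19.148675 + 126.904472 + 15.994915 = 270.048062

270.0481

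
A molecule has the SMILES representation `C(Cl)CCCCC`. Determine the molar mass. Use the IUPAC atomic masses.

Atom tally by fragment:
  ClCH2 → C:1 H:2 Cl:1
  CH2 → C:1 H:2
  CH2 → C:1 H:2
  CH2 → C:1 H:2
  CH2 → C:1 H:2
  CH3 → C:1 H:3
Element totals:
  C: 6
  H: 13
  Cl: 1
Molecular formula: C6H13Cl.
  M = 6(12.011) + 13(1.008) + 35.45
    = 72.066 + 13.104 + 35.450 = 120.620

120.62 g/mol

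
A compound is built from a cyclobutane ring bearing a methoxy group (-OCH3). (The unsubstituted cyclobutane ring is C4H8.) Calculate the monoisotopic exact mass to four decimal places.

86.0732

Atom tally by fragment:
  cyclobutane ring core → C:4 H:8
  (− 1 ring H displaced by substituents)
  + OCH3 → C:1 H:3 O:1
Element totals:
  C: 5
  H: 10
  O: 1
Molecular formula: C5H10O.
  M = 5(12.0) + 10(1.007825) + 15.994915
    = 60.000000 + 10.078250 + 15.994915 = 86.073165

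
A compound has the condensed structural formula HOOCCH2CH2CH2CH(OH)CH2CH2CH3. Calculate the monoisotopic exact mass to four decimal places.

Atom tally by fragment:
  HOOCCH2 → C:2 H:3 O:2
  CH2 → C:1 H:2
  CH2 → C:1 H:2
  CH(OH) → C:1 H:2 O:1
  CH2 → C:1 H:2
  CH2 → C:1 H:2
  CH3 → C:1 H:3
Element totals:
  C: 8
  H: 16
  O: 3
Molecular formula: C8H16O3.
  M = 8(12.0) + 16(1.007825) + 3(15.994915)
    = 96.000000 + 16.125200 + 47.984745 = 160.109945

160.1099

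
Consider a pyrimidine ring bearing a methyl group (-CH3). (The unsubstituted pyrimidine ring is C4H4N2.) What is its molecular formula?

C5H6N2

Atom tally by fragment:
  pyrimidine ring core → C:4 H:4 N:2
  (− 1 ring H displaced by substituents)
  + CH3 → C:1 H:3
Element totals:
  C: 5
  H: 6
  N: 2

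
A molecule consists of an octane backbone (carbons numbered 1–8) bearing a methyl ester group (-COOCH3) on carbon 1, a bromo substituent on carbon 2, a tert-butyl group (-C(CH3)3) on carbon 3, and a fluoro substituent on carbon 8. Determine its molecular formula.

Atom tally by fragment:
  CH3OOCCH2 → C:3 H:5 O:2
  CH(Br) → C:1 H:1 Br:1
  CH(C(CH3)3) → C:5 H:10
  CH2 → C:1 H:2
  CH2 → C:1 H:2
  CH2 → C:1 H:2
  CH2 → C:1 H:2
  CH2F → C:1 H:2 F:1
Element totals:
  C: 14
  H: 26
  Br: 1
  F: 1
  O: 2

C14H26BrFO2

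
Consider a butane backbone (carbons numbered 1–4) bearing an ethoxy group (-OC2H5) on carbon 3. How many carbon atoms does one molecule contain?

Atom tally by fragment:
  CH3 → C:1 H:3
  CH2 → C:1 H:2
  CH(OC2H5) → C:3 H:6 O:1
  CH3 → C:1 H:3
Element totals:
  C: 6
  H: 14
  O: 1

6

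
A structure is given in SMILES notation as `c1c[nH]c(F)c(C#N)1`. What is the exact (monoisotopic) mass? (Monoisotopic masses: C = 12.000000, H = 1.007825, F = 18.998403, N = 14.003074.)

Atom tally by fragment:
  pyrrole ring core → C:4 H:5 N:1
  (− 2 ring H displaced by substituents)
  + F → F:1
  + CN → C:1 N:1
Element totals:
  C: 5
  H: 3
  F: 1
  N: 2
Molecular formula: C5H3FN2.
  M = 5(12.0) + 3(1.007825) + 18.998403 + 2(14.003074)
    = 60.000000 + 3.023475 + 18.998403 + 28.006148 = 110.028026

110.0280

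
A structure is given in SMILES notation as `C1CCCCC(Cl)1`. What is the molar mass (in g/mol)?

118.60 g/mol

Atom tally by fragment:
  cyclohexane ring core → C:6 H:12
  (− 1 ring H displaced by substituents)
  + Cl → Cl:1
Element totals:
  C: 6
  H: 11
  Cl: 1
Molecular formula: C6H11Cl.
  M = 6(12.011) + 11(1.008) + 35.45
    = 72.066 + 11.088 + 35.450 = 118.604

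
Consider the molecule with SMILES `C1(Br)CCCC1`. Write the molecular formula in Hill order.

Atom tally by fragment:
  cyclopentane ring core → C:5 H:10
  (− 1 ring H displaced by substituents)
  + Br → Br:1
Element totals:
  C: 5
  H: 9
  Br: 1

C5H9Br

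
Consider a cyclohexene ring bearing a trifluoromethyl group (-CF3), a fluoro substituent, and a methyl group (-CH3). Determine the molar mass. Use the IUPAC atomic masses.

Atom tally by fragment:
  cyclohexene ring core → C:6 H:10
  (− 3 ring H displaced by substituents)
  + CF3 → C:1 F:3
  + F → F:1
  + CH3 → C:1 H:3
Element totals:
  C: 8
  H: 10
  F: 4
Molecular formula: C8H10F4.
  M = 8(12.011) + 10(1.008) + 4(18.998)
    = 96.088 + 10.080 + 75.992 = 182.160

182.16 g/mol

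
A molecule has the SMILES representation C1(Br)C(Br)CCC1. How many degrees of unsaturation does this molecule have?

Atom tally by fragment:
  cyclopentane ring core → C:5 H:10
  (− 2 ring H displaced by substituents)
  + Br → Br:1
  + Br → Br:1
Element totals:
  C: 5
  H: 8
  Br: 2
Molecular formula: C5H8Br2.
DoU = (2C + 2 + N − H − X) / 2 = (2·5 + 2 + 0 − 8 − 2) / 2 = 1.

1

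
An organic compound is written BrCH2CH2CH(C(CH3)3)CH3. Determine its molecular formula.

C8H17Br

Atom tally by fragment:
  BrCH2 → C:1 H:2 Br:1
  CH2 → C:1 H:2
  CH(C(CH3)3) → C:5 H:10
  CH3 → C:1 H:3
Element totals:
  C: 8
  H: 17
  Br: 1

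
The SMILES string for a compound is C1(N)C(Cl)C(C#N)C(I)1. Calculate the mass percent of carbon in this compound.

Atom tally by fragment:
  cyclobutane ring core → C:4 H:8
  (− 4 ring H displaced by substituents)
  + NH2 → N:1 H:2
  + Cl → Cl:1
  + CN → C:1 N:1
  + I → I:1
Element totals:
  C: 5
  H: 6
  Cl: 1
  I: 1
  N: 2
Molecular formula: C5H6ClIN2.
Molar mass = 256.471 g/mol.
Mass from C: 5 × 12.011 = 60.055 g/mol.
%C = 60.055 / 256.471 × 100 = 23.42%.

23.42%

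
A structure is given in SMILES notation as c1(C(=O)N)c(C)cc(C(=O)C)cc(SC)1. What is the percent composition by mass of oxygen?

Atom tally by fragment:
  benzene ring core → C:6 H:6
  (− 4 ring H displaced by substituents)
  + CONH2 → C:1 H:2 O:1 N:1
  + CH3 → C:1 H:3
  + COCH3 → C:2 H:3 O:1
  + SCH3 → C:1 H:3 S:1
Element totals:
  C: 11
  H: 13
  N: 1
  O: 2
  S: 1
Molecular formula: C11H13NO2S.
Molar mass = 223.290 g/mol.
Mass from O: 2 × 15.999 = 31.998 g/mol.
%O = 31.998 / 223.290 × 100 = 14.33%.

14.33%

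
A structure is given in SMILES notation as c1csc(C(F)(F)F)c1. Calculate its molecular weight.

152.13 g/mol

Atom tally by fragment:
  thiophene ring core → C:4 H:4 S:1
  (− 1 ring H displaced by substituents)
  + CF3 → C:1 F:3
Element totals:
  C: 5
  H: 3
  F: 3
  S: 1
Molecular formula: C5H3F3S.
  M = 5(12.011) + 3(1.008) + 3(18.998) + 32.06
    = 60.055 + 3.024 + 56.994 + 32.060 = 152.133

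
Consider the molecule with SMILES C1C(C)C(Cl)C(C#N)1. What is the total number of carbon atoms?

Atom tally by fragment:
  cyclobutane ring core → C:4 H:8
  (− 3 ring H displaced by substituents)
  + CH3 → C:1 H:3
  + Cl → Cl:1
  + CN → C:1 N:1
Element totals:
  C: 6
  H: 8
  Cl: 1
  N: 1

6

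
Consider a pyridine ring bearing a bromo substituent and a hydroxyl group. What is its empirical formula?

Atom tally by fragment:
  pyridine ring core → C:5 H:5 N:1
  (− 2 ring H displaced by substituents)
  + Br → Br:1
  + OH → O:1 H:1
Element totals:
  C: 5
  H: 4
  Br: 1
  N: 1
  O: 1
Molecular formula: C5H4BrNO.
gcd of subscripts (1, 5, 4, 1, 1) = 1, so the empirical formula equals the molecular formula.

C5H4BrNO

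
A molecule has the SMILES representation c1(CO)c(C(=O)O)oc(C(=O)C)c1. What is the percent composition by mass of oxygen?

Atom tally by fragment:
  furan ring core → C:4 H:4 O:1
  (− 3 ring H displaced by substituents)
  + CH2OH → C:1 H:3 O:1
  + COOH → C:1 H:1 O:2
  + COCH3 → C:2 H:3 O:1
Element totals:
  C: 8
  H: 8
  O: 5
Molecular formula: C8H8O5.
Molar mass = 184.147 g/mol.
Mass from O: 5 × 15.999 = 79.995 g/mol.
%O = 79.995 / 184.147 × 100 = 43.44%.

43.44%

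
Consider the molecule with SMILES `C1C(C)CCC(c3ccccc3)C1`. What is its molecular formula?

Atom tally by fragment:
  cyclohexane ring core → C:6 H:12
  (− 2 ring H displaced by substituents)
  + CH3 → C:1 H:3
  + C6H5 → C:6 H:5
Element totals:
  C: 13
  H: 18

C13H18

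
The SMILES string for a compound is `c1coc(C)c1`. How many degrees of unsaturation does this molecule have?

Atom tally by fragment:
  furan ring core → C:4 H:4 O:1
  (− 1 ring H displaced by substituents)
  + CH3 → C:1 H:3
Element totals:
  C: 5
  H: 6
  O: 1
Molecular formula: C5H6O.
DoU = (2C + 2 + N − H − X) / 2 = (2·5 + 2 + 0 − 6 − 0) / 2 = 3.

3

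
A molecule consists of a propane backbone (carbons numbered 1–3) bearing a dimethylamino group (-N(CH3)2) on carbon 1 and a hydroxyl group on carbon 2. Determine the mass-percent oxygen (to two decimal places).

Atom tally by fragment:
  (CH3)2NCH2 → C:3 H:8 N:1
  CH(OH) → C:1 H:2 O:1
  CH3 → C:1 H:3
Element totals:
  C: 5
  H: 13
  N: 1
  O: 1
Molecular formula: C5H13NO.
Molar mass = 103.165 g/mol.
Mass from O: 1 × 15.999 = 15.999 g/mol.
%O = 15.999 / 103.165 × 100 = 15.51%.

15.51%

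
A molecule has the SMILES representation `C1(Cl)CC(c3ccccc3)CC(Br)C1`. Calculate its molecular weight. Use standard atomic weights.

Atom tally by fragment:
  cyclohexane ring core → C:6 H:12
  (− 3 ring H displaced by substituents)
  + Cl → Cl:1
  + C6H5 → C:6 H:5
  + Br → Br:1
Element totals:
  C: 12
  H: 14
  Br: 1
  Cl: 1
Molecular formula: C12H14BrCl.
  M = 12(12.011) + 14(1.008) + 79.904 + 35.45
    = 144.132 + 14.112 + 79.904 + 35.450 = 273.598

273.60 g/mol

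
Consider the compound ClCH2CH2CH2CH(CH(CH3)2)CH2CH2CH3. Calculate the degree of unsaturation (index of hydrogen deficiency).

Element totals:
  C: 10
  H: 21
  Cl: 1
Molecular formula: C10H21Cl.
DoU = (2C + 2 + N − H − X) / 2 = (2·10 + 2 + 0 − 21 − 1) / 2 = 0.

0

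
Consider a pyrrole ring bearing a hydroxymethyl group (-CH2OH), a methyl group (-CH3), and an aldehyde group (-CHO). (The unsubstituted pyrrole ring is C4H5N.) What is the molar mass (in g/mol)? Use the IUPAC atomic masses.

Atom tally by fragment:
  pyrrole ring core → C:4 H:5 N:1
  (− 3 ring H displaced by substituents)
  + CH2OH → C:1 H:3 O:1
  + CH3 → C:1 H:3
  + CHO → C:1 H:1 O:1
Element totals:
  C: 7
  H: 9
  N: 1
  O: 2
Molecular formula: C7H9NO2.
  M = 7(12.011) + 9(1.008) + 14.007 + 2(15.999)
    = 84.077 + 9.072 + 14.007 + 31.998 = 139.154

139.15 g/mol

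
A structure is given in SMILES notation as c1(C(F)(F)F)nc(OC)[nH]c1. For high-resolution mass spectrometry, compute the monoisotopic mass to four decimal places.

166.0354

Atom tally by fragment:
  imidazole ring core → C:3 H:4 N:2
  (− 2 ring H displaced by substituents)
  + CF3 → C:1 F:3
  + OCH3 → C:1 H:3 O:1
Element totals:
  C: 5
  H: 5
  F: 3
  N: 2
  O: 1
Molecular formula: C5H5F3N2O.
  M = 5(12.0) + 5(1.007825) + 3(18.998403) + 2(14.003074) + 15.994915
    = 60.000000 + 5.039125 + 56.995209 + 28.006148 + 15.994915 = 166.035397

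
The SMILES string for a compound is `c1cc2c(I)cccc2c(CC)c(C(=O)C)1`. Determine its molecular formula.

C14H13IO

Atom tally by fragment:
  naphthalene ring system core → C:10 H:8
  (− 3 ring H displaced by substituents)
  + I → I:1
  + C2H5 → C:2 H:5
  + COCH3 → C:2 H:3 O:1
Element totals:
  C: 14
  H: 13
  I: 1
  O: 1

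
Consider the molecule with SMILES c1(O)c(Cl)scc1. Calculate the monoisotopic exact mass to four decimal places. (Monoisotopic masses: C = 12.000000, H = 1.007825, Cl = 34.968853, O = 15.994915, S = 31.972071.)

133.9593

Atom tally by fragment:
  thiophene ring core → C:4 H:4 S:1
  (− 2 ring H displaced by substituents)
  + OH → O:1 H:1
  + Cl → Cl:1
Element totals:
  C: 4
  H: 3
  Cl: 1
  O: 1
  S: 1
Molecular formula: C4H3ClOS.
  M = 4(12.0) + 3(1.007825) + 34.968853 + 15.994915 + 31.972071
    = 48.000000 + 3.023475 + 34.968853 + 15.994915 + 31.972071 = 133.959314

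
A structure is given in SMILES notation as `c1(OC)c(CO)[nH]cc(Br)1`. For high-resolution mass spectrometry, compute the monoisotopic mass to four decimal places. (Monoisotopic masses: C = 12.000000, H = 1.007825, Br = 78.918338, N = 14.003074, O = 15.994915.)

Atom tally by fragment:
  pyrrole ring core → C:4 H:5 N:1
  (− 3 ring H displaced by substituents)
  + OCH3 → C:1 H:3 O:1
  + CH2OH → C:1 H:3 O:1
  + Br → Br:1
Element totals:
  C: 6
  H: 8
  Br: 1
  N: 1
  O: 2
Molecular formula: C6H8BrNO2.
  M = 6(12.0) + 8(1.007825) + 78.918338 + 14.003074 + 2(15.994915)
    = 72.000000 + 8.062600 + 78.918338 + 14.003074 + 31.989830 = 204.973842

204.9738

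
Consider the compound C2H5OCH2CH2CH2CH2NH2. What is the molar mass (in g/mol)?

117.19 g/mol

Element totals:
  C: 6
  H: 15
  N: 1
  O: 1
Molecular formula: C6H15NO.
  M = 6(12.011) + 15(1.008) + 14.007 + 15.999
    = 72.066 + 15.120 + 14.007 + 15.999 = 117.192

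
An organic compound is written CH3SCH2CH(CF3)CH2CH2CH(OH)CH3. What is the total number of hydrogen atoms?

Atom tally by fragment:
  CH3SCH2 → C:2 H:5 S:1
  CH(CF3) → C:2 H:1 F:3
  CH2 → C:1 H:2
  CH2 → C:1 H:2
  CH(OH) → C:1 H:2 O:1
  CH3 → C:1 H:3
Element totals:
  C: 8
  H: 15
  F: 3
  O: 1
  S: 1

15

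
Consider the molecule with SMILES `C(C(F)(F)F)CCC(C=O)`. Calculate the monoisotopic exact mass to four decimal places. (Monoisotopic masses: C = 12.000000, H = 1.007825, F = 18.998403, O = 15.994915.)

154.0605

Atom tally by fragment:
  F3CCH2 → C:2 H:2 F:3
  CH2 → C:1 H:2
  CH2 → C:1 H:2
  CH2CHO → C:2 H:3 O:1
Element totals:
  C: 6
  H: 9
  F: 3
  O: 1
Molecular formula: C6H9F3O.
  M = 6(12.0) + 9(1.007825) + 3(18.998403) + 15.994915
    = 72.000000 + 9.070425 + 56.995209 + 15.994915 = 154.060549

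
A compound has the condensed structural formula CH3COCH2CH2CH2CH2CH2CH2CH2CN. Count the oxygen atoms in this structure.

Atom tally by fragment:
  CH3COCH2 → C:3 H:5 O:1
  CH2 → C:1 H:2
  CH2 → C:1 H:2
  CH2 → C:1 H:2
  CH2 → C:1 H:2
  CH2 → C:1 H:2
  CH2CN → C:2 H:2 N:1
Element totals:
  C: 10
  H: 17
  N: 1
  O: 1

1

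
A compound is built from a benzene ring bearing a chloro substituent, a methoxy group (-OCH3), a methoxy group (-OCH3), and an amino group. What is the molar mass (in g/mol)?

187.62 g/mol

Atom tally by fragment:
  benzene ring core → C:6 H:6
  (− 4 ring H displaced by substituents)
  + Cl → Cl:1
  + OCH3 → C:1 H:3 O:1
  + OCH3 → C:1 H:3 O:1
  + NH2 → N:1 H:2
Element totals:
  C: 8
  H: 10
  Cl: 1
  N: 1
  O: 2
Molecular formula: C8H10ClNO2.
  M = 8(12.011) + 10(1.008) + 35.45 + 14.007 + 2(15.999)
    = 96.088 + 10.080 + 35.450 + 14.007 + 31.998 = 187.623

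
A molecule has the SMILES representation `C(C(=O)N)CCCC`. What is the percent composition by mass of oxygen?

Atom tally by fragment:
  H2NOCCH2 → C:2 H:4 O:1 N:1
  CH2 → C:1 H:2
  CH2 → C:1 H:2
  CH2 → C:1 H:2
  CH3 → C:1 H:3
Element totals:
  C: 6
  H: 13
  N: 1
  O: 1
Molecular formula: C6H13NO.
Molar mass = 115.176 g/mol.
Mass from O: 1 × 15.999 = 15.999 g/mol.
%O = 15.999 / 115.176 × 100 = 13.89%.

13.89%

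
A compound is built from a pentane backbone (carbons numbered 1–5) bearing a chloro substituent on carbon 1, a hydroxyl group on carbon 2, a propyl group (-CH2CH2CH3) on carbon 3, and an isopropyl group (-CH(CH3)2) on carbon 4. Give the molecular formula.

Atom tally by fragment:
  ClCH2 → C:1 H:2 Cl:1
  CH(OH) → C:1 H:2 O:1
  CH(CH2CH2CH3) → C:4 H:8
  CH(CH(CH3)2) → C:4 H:8
  CH3 → C:1 H:3
Element totals:
  C: 11
  H: 23
  Cl: 1
  O: 1

C11H23ClO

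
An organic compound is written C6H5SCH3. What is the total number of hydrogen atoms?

8

Atom tally by fragment:
  benzene ring core → C:6 H:6
  (− 1 ring H displaced by substituents)
  + SCH3 → C:1 H:3 S:1
Element totals:
  C: 7
  H: 8
  S: 1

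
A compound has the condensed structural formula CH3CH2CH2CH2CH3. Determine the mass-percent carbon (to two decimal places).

83.24%

Element totals:
  C: 5
  H: 12
Molecular formula: C5H12.
Molar mass = 72.151 g/mol.
Mass from C: 5 × 12.011 = 60.055 g/mol.
%C = 60.055 / 72.151 × 100 = 83.24%.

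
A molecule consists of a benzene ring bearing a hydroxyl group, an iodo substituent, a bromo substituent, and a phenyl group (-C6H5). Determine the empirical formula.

C12H8BrIO

Atom tally by fragment:
  benzene ring core → C:6 H:6
  (− 4 ring H displaced by substituents)
  + OH → O:1 H:1
  + I → I:1
  + Br → Br:1
  + C6H5 → C:6 H:5
Element totals:
  C: 12
  H: 8
  Br: 1
  I: 1
  O: 1
Molecular formula: C12H8BrIO.
gcd of subscripts (1, 12, 8, 1, 1) = 1, so the empirical formula equals the molecular formula.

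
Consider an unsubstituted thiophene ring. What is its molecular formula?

C4H4S

Atom tally by fragment:
  thiophene ring core → C:4 H:4 S:1
Element totals:
  C: 4
  H: 4
  S: 1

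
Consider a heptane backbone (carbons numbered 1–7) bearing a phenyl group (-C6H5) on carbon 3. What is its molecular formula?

Atom tally by fragment:
  CH3 → C:1 H:3
  CH2 → C:1 H:2
  CH(C6H5) → C:7 H:6
  CH2 → C:1 H:2
  CH2 → C:1 H:2
  CH2 → C:1 H:2
  CH3 → C:1 H:3
Element totals:
  C: 13
  H: 20

C13H20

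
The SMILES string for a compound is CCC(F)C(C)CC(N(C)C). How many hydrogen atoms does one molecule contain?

Atom tally by fragment:
  CH3 → C:1 H:3
  CH2 → C:1 H:2
  CH(F) → C:1 H:1 F:1
  CH(CH3) → C:2 H:4
  CH2 → C:1 H:2
  CH2N(CH3)2 → C:3 H:8 N:1
Element totals:
  C: 9
  H: 20
  F: 1
  N: 1

20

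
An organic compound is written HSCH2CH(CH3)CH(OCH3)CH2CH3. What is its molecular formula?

Atom tally by fragment:
  HSCH2 → C:1 H:3 S:1
  CH(CH3) → C:2 H:4
  CH(OCH3) → C:2 H:4 O:1
  CH2 → C:1 H:2
  CH3 → C:1 H:3
Element totals:
  C: 7
  H: 16
  O: 1
  S: 1

C7H16OS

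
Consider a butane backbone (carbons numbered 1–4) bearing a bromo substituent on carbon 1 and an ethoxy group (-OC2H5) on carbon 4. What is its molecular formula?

Atom tally by fragment:
  BrCH2 → C:1 H:2 Br:1
  CH2 → C:1 H:2
  CH2 → C:1 H:2
  CH2OC2H5 → C:3 H:7 O:1
Element totals:
  C: 6
  H: 13
  Br: 1
  O: 1

C6H13BrO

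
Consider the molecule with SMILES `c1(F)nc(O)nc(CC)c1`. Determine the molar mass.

142.13 g/mol

Atom tally by fragment:
  pyrimidine ring core → C:4 H:4 N:2
  (− 3 ring H displaced by substituents)
  + F → F:1
  + OH → O:1 H:1
  + C2H5 → C:2 H:5
Element totals:
  C: 6
  H: 7
  F: 1
  N: 2
  O: 1
Molecular formula: C6H7FN2O.
  M = 6(12.011) + 7(1.008) + 18.998 + 2(14.007) + 15.999
    = 72.066 + 7.056 + 18.998 + 28.014 + 15.999 = 142.133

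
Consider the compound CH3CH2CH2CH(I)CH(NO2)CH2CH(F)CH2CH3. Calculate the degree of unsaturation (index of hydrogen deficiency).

1

Atom tally by fragment:
  CH3 → C:1 H:3
  CH2 → C:1 H:2
  CH2 → C:1 H:2
  CH(I) → C:1 H:1 I:1
  CH(NO2) → C:1 H:1 N:1 O:2
  CH2 → C:1 H:2
  CH(F) → C:1 H:1 F:1
  CH2 → C:1 H:2
  CH3 → C:1 H:3
Element totals:
  C: 9
  H: 17
  F: 1
  I: 1
  N: 1
  O: 2
Molecular formula: C9H17FINO2.
DoU = (2C + 2 + N − H − X) / 2 = (2·9 + 2 + 1 − 17 − 2) / 2 = 1.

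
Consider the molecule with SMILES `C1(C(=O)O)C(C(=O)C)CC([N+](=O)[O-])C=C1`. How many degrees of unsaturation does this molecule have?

Atom tally by fragment:
  cyclohexene ring core → C:6 H:10
  (− 3 ring H displaced by substituents)
  + COOH → C:1 H:1 O:2
  + COCH3 → C:2 H:3 O:1
  + NO2 → N:1 O:2
Element totals:
  C: 9
  H: 11
  N: 1
  O: 5
Molecular formula: C9H11NO5.
DoU = (2C + 2 + N − H − X) / 2 = (2·9 + 2 + 1 − 11 − 0) / 2 = 5.

5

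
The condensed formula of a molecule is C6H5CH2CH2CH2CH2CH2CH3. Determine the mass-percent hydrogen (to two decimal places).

11.18%

Element totals:
  C: 12
  H: 18
Molecular formula: C12H18.
Molar mass = 162.276 g/mol.
Mass from H: 18 × 1.008 = 18.144 g/mol.
%H = 18.144 / 162.276 × 100 = 11.18%.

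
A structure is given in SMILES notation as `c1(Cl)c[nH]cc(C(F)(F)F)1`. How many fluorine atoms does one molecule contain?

Atom tally by fragment:
  pyrrole ring core → C:4 H:5 N:1
  (− 2 ring H displaced by substituents)
  + Cl → Cl:1
  + CF3 → C:1 F:3
Element totals:
  C: 5
  H: 3
  Cl: 1
  F: 3
  N: 1

3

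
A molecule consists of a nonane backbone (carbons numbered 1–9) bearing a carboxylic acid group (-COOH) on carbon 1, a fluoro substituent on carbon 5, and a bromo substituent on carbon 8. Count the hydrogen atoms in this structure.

Atom tally by fragment:
  HOOCCH2 → C:2 H:3 O:2
  CH2 → C:1 H:2
  CH2 → C:1 H:2
  CH2 → C:1 H:2
  CH(F) → C:1 H:1 F:1
  CH2 → C:1 H:2
  CH2 → C:1 H:2
  CH(Br) → C:1 H:1 Br:1
  CH3 → C:1 H:3
Element totals:
  C: 10
  H: 18
  Br: 1
  F: 1
  O: 2

18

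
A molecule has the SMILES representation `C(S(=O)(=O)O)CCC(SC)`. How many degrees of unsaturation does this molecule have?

Atom tally by fragment:
  HO3SCH2 → C:1 H:3 S:1 O:3
  CH2 → C:1 H:2
  CH2 → C:1 H:2
  CH2SCH3 → C:2 H:5 S:1
Element totals:
  C: 5
  H: 12
  O: 3
  S: 2
Molecular formula: C5H12O3S2.
DoU = (2C + 2 + N − H − X) / 2 = (2·5 + 2 + 0 − 12 − 0) / 2 = 0.

0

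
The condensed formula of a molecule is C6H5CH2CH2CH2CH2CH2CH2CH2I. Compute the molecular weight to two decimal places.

Element totals:
  C: 13
  H: 19
  I: 1
Molecular formula: C13H19I.
  M = 13(12.011) + 19(1.008) + 126.904
    = 156.143 + 19.152 + 126.904 = 302.199

302.20 g/mol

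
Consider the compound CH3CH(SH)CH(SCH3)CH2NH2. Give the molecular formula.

C5H13NS2

Atom tally by fragment:
  CH3 → C:1 H:3
  CH(SH) → C:1 H:2 S:1
  CH(SCH3) → C:2 H:4 S:1
  CH2NH2 → C:1 H:4 N:1
Element totals:
  C: 5
  H: 13
  N: 1
  S: 2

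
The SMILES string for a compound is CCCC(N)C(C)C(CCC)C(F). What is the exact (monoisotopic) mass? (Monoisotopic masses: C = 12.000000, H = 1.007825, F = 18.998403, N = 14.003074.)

189.1893

Atom tally by fragment:
  CH3 → C:1 H:3
  CH2 → C:1 H:2
  CH2 → C:1 H:2
  CH(NH2) → C:1 H:3 N:1
  CH(CH3) → C:2 H:4
  CH(CH2CH2CH3) → C:4 H:8
  CH2F → C:1 H:2 F:1
Element totals:
  C: 11
  H: 24
  F: 1
  N: 1
Molecular formula: C11H24FN.
  M = 11(12.0) + 24(1.007825) + 18.998403 + 14.003074
    = 132.000000 + 24.187800 + 18.998403 + 14.003074 = 189.189277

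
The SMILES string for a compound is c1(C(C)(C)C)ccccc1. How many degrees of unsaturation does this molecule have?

Atom tally by fragment:
  benzene ring core → C:6 H:6
  (− 1 ring H displaced by substituents)
  + C(CH3)3 → C:4 H:9
Element totals:
  C: 10
  H: 14
Molecular formula: C10H14.
DoU = (2C + 2 + N − H − X) / 2 = (2·10 + 2 + 0 − 14 − 0) / 2 = 4.

4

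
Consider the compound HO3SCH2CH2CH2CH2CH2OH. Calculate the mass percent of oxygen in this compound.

Element totals:
  C: 5
  H: 12
  O: 4
  S: 1
Molecular formula: C5H12O4S.
Molar mass = 168.207 g/mol.
Mass from O: 4 × 15.999 = 63.996 g/mol.
%O = 63.996 / 168.207 × 100 = 38.05%.

38.05%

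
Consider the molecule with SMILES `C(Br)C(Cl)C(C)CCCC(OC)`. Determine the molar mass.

257.60 g/mol

Atom tally by fragment:
  BrCH2 → C:1 H:2 Br:1
  CH(Cl) → C:1 H:1 Cl:1
  CH(CH3) → C:2 H:4
  CH2 → C:1 H:2
  CH2 → C:1 H:2
  CH2 → C:1 H:2
  CH2OCH3 → C:2 H:5 O:1
Element totals:
  C: 9
  H: 18
  Br: 1
  Cl: 1
  O: 1
Molecular formula: C9H18BrClO.
  M = 9(12.011) + 18(1.008) + 79.904 + 35.45 + 15.999
    = 108.099 + 18.144 + 79.904 + 35.450 + 15.999 = 257.596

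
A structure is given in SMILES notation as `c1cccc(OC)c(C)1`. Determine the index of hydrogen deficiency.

Atom tally by fragment:
  benzene ring core → C:6 H:6
  (− 2 ring H displaced by substituents)
  + OCH3 → C:1 H:3 O:1
  + CH3 → C:1 H:3
Element totals:
  C: 8
  H: 10
  O: 1
Molecular formula: C8H10O.
DoU = (2C + 2 + N − H − X) / 2 = (2·8 + 2 + 0 − 10 − 0) / 2 = 4.

4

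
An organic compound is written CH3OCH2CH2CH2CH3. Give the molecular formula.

C5H12O

Element totals:
  C: 5
  H: 12
  O: 1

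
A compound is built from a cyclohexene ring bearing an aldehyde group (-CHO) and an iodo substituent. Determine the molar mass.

236.05 g/mol

Atom tally by fragment:
  cyclohexene ring core → C:6 H:10
  (− 2 ring H displaced by substituents)
  + CHO → C:1 H:1 O:1
  + I → I:1
Element totals:
  C: 7
  H: 9
  I: 1
  O: 1
Molecular formula: C7H9IO.
  M = 7(12.011) + 9(1.008) + 126.904 + 15.999
    = 84.077 + 9.072 + 126.904 + 15.999 = 236.052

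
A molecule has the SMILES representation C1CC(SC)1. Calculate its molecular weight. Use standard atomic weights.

88.17 g/mol

Atom tally by fragment:
  cyclopropane ring core → C:3 H:6
  (− 1 ring H displaced by substituents)
  + SCH3 → C:1 H:3 S:1
Element totals:
  C: 4
  H: 8
  S: 1
Molecular formula: C4H8S.
  M = 4(12.011) + 8(1.008) + 32.06
    = 48.044 + 8.064 + 32.060 = 88.168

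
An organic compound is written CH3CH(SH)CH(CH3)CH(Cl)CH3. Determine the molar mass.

152.68 g/mol

Element totals:
  C: 6
  H: 13
  Cl: 1
  S: 1
Molecular formula: C6H13ClS.
  M = 6(12.011) + 13(1.008) + 35.45 + 32.06
    = 72.066 + 13.104 + 35.450 + 32.060 = 152.680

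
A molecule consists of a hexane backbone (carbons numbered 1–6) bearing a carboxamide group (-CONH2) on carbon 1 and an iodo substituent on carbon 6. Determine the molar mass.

255.10 g/mol

Atom tally by fragment:
  H2NOCCH2 → C:2 H:4 O:1 N:1
  CH2 → C:1 H:2
  CH2 → C:1 H:2
  CH2 → C:1 H:2
  CH2 → C:1 H:2
  CH2I → C:1 H:2 I:1
Element totals:
  C: 7
  H: 14
  I: 1
  N: 1
  O: 1
Molecular formula: C7H14INO.
  M = 7(12.011) + 14(1.008) + 126.904 + 14.007 + 15.999
    = 84.077 + 14.112 + 126.904 + 14.007 + 15.999 = 255.099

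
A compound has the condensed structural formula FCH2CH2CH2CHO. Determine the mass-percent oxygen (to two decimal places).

17.76%

Element totals:
  C: 4
  H: 7
  F: 1
  O: 1
Molecular formula: C4H7FO.
Molar mass = 90.097 g/mol.
Mass from O: 1 × 15.999 = 15.999 g/mol.
%O = 15.999 / 90.097 × 100 = 17.76%.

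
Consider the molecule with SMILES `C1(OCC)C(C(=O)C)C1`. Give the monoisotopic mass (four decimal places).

Atom tally by fragment:
  cyclopropane ring core → C:3 H:6
  (− 2 ring H displaced by substituents)
  + OC2H5 → C:2 H:5 O:1
  + COCH3 → C:2 H:3 O:1
Element totals:
  C: 7
  H: 12
  O: 2
Molecular formula: C7H12O2.
  M = 7(12.0) + 12(1.007825) + 2(15.994915)
    = 84.000000 + 12.093900 + 31.989830 = 128.083730

128.0837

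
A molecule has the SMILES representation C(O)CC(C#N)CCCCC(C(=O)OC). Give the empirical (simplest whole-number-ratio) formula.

C11H19NO3

Atom tally by fragment:
  HOCH2 → C:1 H:3 O:1
  CH2 → C:1 H:2
  CH(CN) → C:2 H:1 N:1
  CH2 → C:1 H:2
  CH2 → C:1 H:2
  CH2 → C:1 H:2
  CH2 → C:1 H:2
  CH2COOCH3 → C:3 H:5 O:2
Element totals:
  C: 11
  H: 19
  N: 1
  O: 3
Molecular formula: C11H19NO3.
gcd of subscripts (11, 19, 1, 3) = 1, so the empirical formula equals the molecular formula.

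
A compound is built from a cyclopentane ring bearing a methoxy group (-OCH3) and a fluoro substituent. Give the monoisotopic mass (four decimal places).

118.0794

Atom tally by fragment:
  cyclopentane ring core → C:5 H:10
  (− 2 ring H displaced by substituents)
  + OCH3 → C:1 H:3 O:1
  + F → F:1
Element totals:
  C: 6
  H: 11
  F: 1
  O: 1
Molecular formula: C6H11FO.
  M = 6(12.0) + 11(1.007825) + 18.998403 + 15.994915
    = 72.000000 + 11.086075 + 18.998403 + 15.994915 = 118.079393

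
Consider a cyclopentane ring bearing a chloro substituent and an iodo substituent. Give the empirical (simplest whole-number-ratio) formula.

Atom tally by fragment:
  cyclopentane ring core → C:5 H:10
  (− 2 ring H displaced by substituents)
  + Cl → Cl:1
  + I → I:1
Element totals:
  C: 5
  H: 8
  Cl: 1
  I: 1
Molecular formula: C5H8ClI.
gcd of subscripts (5, 1, 8, 1) = 1, so the empirical formula equals the molecular formula.

C5H8ClI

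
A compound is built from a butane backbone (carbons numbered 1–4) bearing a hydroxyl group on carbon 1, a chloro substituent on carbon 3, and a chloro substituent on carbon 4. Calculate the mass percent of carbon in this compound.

Atom tally by fragment:
  HOCH2 → C:1 H:3 O:1
  CH2 → C:1 H:2
  CH(Cl) → C:1 H:1 Cl:1
  CH2Cl → C:1 H:2 Cl:1
Element totals:
  C: 4
  H: 8
  Cl: 2
  O: 1
Molecular formula: C4H8Cl2O.
Molar mass = 143.007 g/mol.
Mass from C: 4 × 12.011 = 48.044 g/mol.
%C = 48.044 / 143.007 × 100 = 33.60%.

33.60%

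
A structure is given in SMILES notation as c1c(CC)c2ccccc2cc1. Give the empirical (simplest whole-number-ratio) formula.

CH

Atom tally by fragment:
  naphthalene ring system core → C:10 H:8
  (− 1 ring H displaced by substituents)
  + C2H5 → C:2 H:5
Element totals:
  C: 12
  H: 12
Molecular formula: C12H12.
gcd of subscripts = 12; dividing each by 12:
  C: 12/12 = 1
  H: 12/12 = 1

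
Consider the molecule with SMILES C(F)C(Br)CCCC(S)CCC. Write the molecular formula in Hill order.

C9H18BrFS

Atom tally by fragment:
  FCH2 → C:1 H:2 F:1
  CH(Br) → C:1 H:1 Br:1
  CH2 → C:1 H:2
  CH2 → C:1 H:2
  CH2 → C:1 H:2
  CH(SH) → C:1 H:2 S:1
  CH2 → C:1 H:2
  CH2 → C:1 H:2
  CH3 → C:1 H:3
Element totals:
  C: 9
  H: 18
  Br: 1
  F: 1
  S: 1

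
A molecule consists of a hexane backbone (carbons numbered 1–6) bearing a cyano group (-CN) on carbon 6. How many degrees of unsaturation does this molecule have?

Atom tally by fragment:
  CH3 → C:1 H:3
  CH2 → C:1 H:2
  CH2 → C:1 H:2
  CH2 → C:1 H:2
  CH2 → C:1 H:2
  CH2CN → C:2 H:2 N:1
Element totals:
  C: 7
  H: 13
  N: 1
Molecular formula: C7H13N.
DoU = (2C + 2 + N − H − X) / 2 = (2·7 + 2 + 1 − 13 − 0) / 2 = 2.

2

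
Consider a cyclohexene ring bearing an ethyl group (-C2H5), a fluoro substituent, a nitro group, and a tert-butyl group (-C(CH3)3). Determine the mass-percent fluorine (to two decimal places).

8.29%

Atom tally by fragment:
  cyclohexene ring core → C:6 H:10
  (− 4 ring H displaced by substituents)
  + C2H5 → C:2 H:5
  + F → F:1
  + NO2 → N:1 O:2
  + C(CH3)3 → C:4 H:9
Element totals:
  C: 12
  H: 20
  F: 1
  N: 1
  O: 2
Molecular formula: C12H20FNO2.
Molar mass = 229.295 g/mol.
Mass from F: 1 × 18.998 = 18.998 g/mol.
%F = 18.998 / 229.295 × 100 = 8.29%.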